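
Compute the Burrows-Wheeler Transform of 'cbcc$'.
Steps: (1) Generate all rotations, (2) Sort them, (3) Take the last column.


Rotations (sorted):
  0: $cbcc -> last char: c
  1: bcc$c -> last char: c
  2: c$cbc -> last char: c
  3: cbcc$ -> last char: $
  4: cc$cb -> last char: b


BWT = ccc$b


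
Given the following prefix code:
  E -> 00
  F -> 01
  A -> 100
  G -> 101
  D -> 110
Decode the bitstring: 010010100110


Decoding step by step:
Bits 01 -> F
Bits 00 -> E
Bits 101 -> G
Bits 00 -> E
Bits 110 -> D


Decoded message: FEGED


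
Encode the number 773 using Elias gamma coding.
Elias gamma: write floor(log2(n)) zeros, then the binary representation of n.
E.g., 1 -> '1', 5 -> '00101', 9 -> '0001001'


num_bits = floor(log2(773)) + 1 = 10
leading_zeros = num_bits - 1 = 9
binary(773) = 1100000101

Elias gamma(773) = '000000000' + '1100000101' = 0000000001100000101 (19 bits)


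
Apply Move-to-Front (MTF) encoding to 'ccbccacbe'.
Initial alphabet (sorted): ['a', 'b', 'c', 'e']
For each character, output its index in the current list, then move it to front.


MTF encoding:
'c': index 2 in ['a', 'b', 'c', 'e'] -> ['c', 'a', 'b', 'e']
'c': index 0 in ['c', 'a', 'b', 'e'] -> ['c', 'a', 'b', 'e']
'b': index 2 in ['c', 'a', 'b', 'e'] -> ['b', 'c', 'a', 'e']
'c': index 1 in ['b', 'c', 'a', 'e'] -> ['c', 'b', 'a', 'e']
'c': index 0 in ['c', 'b', 'a', 'e'] -> ['c', 'b', 'a', 'e']
'a': index 2 in ['c', 'b', 'a', 'e'] -> ['a', 'c', 'b', 'e']
'c': index 1 in ['a', 'c', 'b', 'e'] -> ['c', 'a', 'b', 'e']
'b': index 2 in ['c', 'a', 'b', 'e'] -> ['b', 'c', 'a', 'e']
'e': index 3 in ['b', 'c', 'a', 'e'] -> ['e', 'b', 'c', 'a']


Output: [2, 0, 2, 1, 0, 2, 1, 2, 3]


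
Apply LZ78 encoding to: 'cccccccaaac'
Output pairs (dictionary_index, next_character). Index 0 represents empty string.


LZ78 encoding steps:
Dictionary: {0: ''}
Step 1: w='' (idx 0), next='c' -> output (0, 'c'), add 'c' as idx 1
Step 2: w='c' (idx 1), next='c' -> output (1, 'c'), add 'cc' as idx 2
Step 3: w='cc' (idx 2), next='c' -> output (2, 'c'), add 'ccc' as idx 3
Step 4: w='c' (idx 1), next='a' -> output (1, 'a'), add 'ca' as idx 4
Step 5: w='' (idx 0), next='a' -> output (0, 'a'), add 'a' as idx 5
Step 6: w='a' (idx 5), next='c' -> output (5, 'c'), add 'ac' as idx 6


Encoded: [(0, 'c'), (1, 'c'), (2, 'c'), (1, 'a'), (0, 'a'), (5, 'c')]


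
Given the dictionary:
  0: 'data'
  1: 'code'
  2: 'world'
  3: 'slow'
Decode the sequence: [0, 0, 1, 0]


Look up each index in the dictionary:
  0 -> 'data'
  0 -> 'data'
  1 -> 'code'
  0 -> 'data'

Decoded: "data data code data"


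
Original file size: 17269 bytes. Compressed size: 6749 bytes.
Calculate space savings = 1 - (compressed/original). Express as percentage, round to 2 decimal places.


ratio = compressed/original = 6749/17269 = 0.390816
savings = 1 - ratio = 1 - 0.390816 = 0.609184
as a percentage: 0.609184 * 100 = 60.92%

Space savings = 1 - 6749/17269 = 60.92%


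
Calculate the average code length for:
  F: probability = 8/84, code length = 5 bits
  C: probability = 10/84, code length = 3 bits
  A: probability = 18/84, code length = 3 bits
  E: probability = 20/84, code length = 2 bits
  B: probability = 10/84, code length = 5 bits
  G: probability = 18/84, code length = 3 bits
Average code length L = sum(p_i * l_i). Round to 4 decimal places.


Weighted contributions p_i * l_i:
  F: (8/84) * 5 = 40/84
  C: (10/84) * 3 = 30/84
  A: (18/84) * 3 = 54/84
  E: (20/84) * 2 = 40/84
  B: (10/84) * 5 = 50/84
  G: (18/84) * 3 = 54/84
Sum = (40 + 30 + 54 + 40 + 50 + 54)/84 = 268/84

L = 268/84 = 3.1905 bits/symbol


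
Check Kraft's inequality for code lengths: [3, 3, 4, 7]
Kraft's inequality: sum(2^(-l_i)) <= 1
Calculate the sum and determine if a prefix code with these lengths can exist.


Sum = 2^(-3) + 2^(-3) + 2^(-4) + 2^(-7)
    = 0.125 + 0.125 + 0.0625 + 0.0078125
    = 41/128 = 0.3203125
Since 0.3203125 <= 1, Kraft's inequality IS satisfied.
A prefix code with these lengths CAN exist.

Kraft sum = 0.3203125. Satisfied.


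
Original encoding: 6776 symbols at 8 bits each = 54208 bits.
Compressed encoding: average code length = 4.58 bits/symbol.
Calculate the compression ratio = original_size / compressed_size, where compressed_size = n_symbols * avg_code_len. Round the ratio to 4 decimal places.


original_size = n_symbols * orig_bits = 6776 * 8 = 54208 bits
compressed_size = n_symbols * avg_code_len = 6776 * 4.58 = 31034.08 bits
ratio = original_size / compressed_size = 54208 / 31034.08 = 1.7467

Compression ratio = 1.7467


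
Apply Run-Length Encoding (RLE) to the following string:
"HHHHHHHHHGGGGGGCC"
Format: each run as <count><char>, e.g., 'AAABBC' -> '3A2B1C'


Scanning runs left to right:
  i=0: run of 'H' x 9 -> '9H'
  i=9: run of 'G' x 6 -> '6G'
  i=15: run of 'C' x 2 -> '2C'

RLE = 9H6G2C


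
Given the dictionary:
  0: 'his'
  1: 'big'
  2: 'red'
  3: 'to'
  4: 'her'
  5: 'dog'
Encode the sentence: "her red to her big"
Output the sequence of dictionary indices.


Look up each word in the dictionary:
  'her' -> 4
  'red' -> 2
  'to' -> 3
  'her' -> 4
  'big' -> 1

Encoded: [4, 2, 3, 4, 1]


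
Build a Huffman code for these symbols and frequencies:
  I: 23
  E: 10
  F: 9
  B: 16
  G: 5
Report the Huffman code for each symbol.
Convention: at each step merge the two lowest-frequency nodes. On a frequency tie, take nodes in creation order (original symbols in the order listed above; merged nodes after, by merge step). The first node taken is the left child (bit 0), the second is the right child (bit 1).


Huffman tree construction:
Step 1: Merge G(5) + F(9) = 14
Step 2: Merge E(10) + (G+F)(14) = 24
Step 3: Merge B(16) + I(23) = 39
Step 4: Merge (E+(G+F))(24) + (B+I)(39) = 63
Read each symbol's code off the tree from the root (left child = 0, right child = 1).

Codes:
  I: 11 (length 2)
  E: 00 (length 2)
  F: 011 (length 3)
  B: 10 (length 2)
  G: 010 (length 3)
Average code length: 140/63 = 2.2222 bits/symbol


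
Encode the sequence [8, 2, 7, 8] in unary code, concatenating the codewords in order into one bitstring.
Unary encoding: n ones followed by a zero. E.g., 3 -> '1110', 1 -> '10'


Encode each number as n ones followed by a terminating 0:
  8 -> 111111110 (9 bits)
  2 -> 110 (3 bits)
  7 -> 11111110 (8 bits)
  8 -> 111111110 (9 bits)
Total length = 9 + 3 + 8 + 9 = 29 bits.

Unary([8, 2, 7, 8]) = 11111111011011111110111111110 (29 bits)


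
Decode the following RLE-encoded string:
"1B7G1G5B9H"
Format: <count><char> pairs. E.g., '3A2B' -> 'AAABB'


Expanding each <count><char> pair:
  1B -> 'B'
  7G -> 'GGGGGGG'
  1G -> 'G'
  5B -> 'BBBBB'
  9H -> 'HHHHHHHHH'

Decoded = BGGGGGGGGBBBBBHHHHHHHHH


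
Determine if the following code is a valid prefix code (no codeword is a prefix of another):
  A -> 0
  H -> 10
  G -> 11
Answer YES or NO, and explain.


Checking each pair (does one codeword prefix another?):
  A='0' vs H='10': no prefix
  A='0' vs G='11': no prefix
  H='10' vs A='0': no prefix
  H='10' vs G='11': no prefix
  G='11' vs A='0': no prefix
  G='11' vs H='10': no prefix
No violation found over all pairs.

YES -- this is a valid prefix code. No codeword is a prefix of any other codeword.


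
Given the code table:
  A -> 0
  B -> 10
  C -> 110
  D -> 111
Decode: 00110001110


Decoding:
0 -> A
0 -> A
110 -> C
0 -> A
0 -> A
111 -> D
0 -> A


Result: AACAADA


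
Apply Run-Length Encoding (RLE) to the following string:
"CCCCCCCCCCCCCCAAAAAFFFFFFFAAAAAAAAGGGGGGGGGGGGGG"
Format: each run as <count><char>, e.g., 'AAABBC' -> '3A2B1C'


Scanning runs left to right:
  i=0: run of 'C' x 14 -> '14C'
  i=14: run of 'A' x 5 -> '5A'
  i=19: run of 'F' x 7 -> '7F'
  i=26: run of 'A' x 8 -> '8A'
  i=34: run of 'G' x 14 -> '14G'

RLE = 14C5A7F8A14G


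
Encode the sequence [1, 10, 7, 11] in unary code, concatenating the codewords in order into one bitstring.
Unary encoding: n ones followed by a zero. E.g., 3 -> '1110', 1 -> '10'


Encode each number as n ones followed by a terminating 0:
  1 -> 10 (2 bits)
  10 -> 11111111110 (11 bits)
  7 -> 11111110 (8 bits)
  11 -> 111111111110 (12 bits)
Total length = 2 + 11 + 8 + 12 = 33 bits.

Unary([1, 10, 7, 11]) = 101111111111011111110111111111110 (33 bits)


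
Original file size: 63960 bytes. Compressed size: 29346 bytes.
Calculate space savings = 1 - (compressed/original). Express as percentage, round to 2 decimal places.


ratio = compressed/original = 29346/63960 = 0.458818
savings = 1 - ratio = 1 - 0.458818 = 0.541182
as a percentage: 0.541182 * 100 = 54.12%

Space savings = 1 - 29346/63960 = 54.12%


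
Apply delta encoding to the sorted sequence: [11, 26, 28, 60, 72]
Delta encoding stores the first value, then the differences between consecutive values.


First value: 11
Deltas:
  26 - 11 = 15
  28 - 26 = 2
  60 - 28 = 32
  72 - 60 = 12


Delta encoded: [11, 15, 2, 32, 12]


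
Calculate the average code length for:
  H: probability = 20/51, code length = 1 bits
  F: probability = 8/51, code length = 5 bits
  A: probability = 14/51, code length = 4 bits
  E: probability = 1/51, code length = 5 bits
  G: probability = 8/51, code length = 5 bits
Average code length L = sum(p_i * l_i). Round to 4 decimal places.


Weighted contributions p_i * l_i:
  H: (20/51) * 1 = 20/51
  F: (8/51) * 5 = 40/51
  A: (14/51) * 4 = 56/51
  E: (1/51) * 5 = 5/51
  G: (8/51) * 5 = 40/51
Sum = (20 + 40 + 56 + 5 + 40)/51 = 161/51

L = 161/51 = 3.1569 bits/symbol


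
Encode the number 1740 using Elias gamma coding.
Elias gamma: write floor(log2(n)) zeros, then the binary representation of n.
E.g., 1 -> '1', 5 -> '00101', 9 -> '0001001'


num_bits = floor(log2(1740)) + 1 = 11
leading_zeros = num_bits - 1 = 10
binary(1740) = 11011001100

Elias gamma(1740) = '0000000000' + '11011001100' = 000000000011011001100 (21 bits)


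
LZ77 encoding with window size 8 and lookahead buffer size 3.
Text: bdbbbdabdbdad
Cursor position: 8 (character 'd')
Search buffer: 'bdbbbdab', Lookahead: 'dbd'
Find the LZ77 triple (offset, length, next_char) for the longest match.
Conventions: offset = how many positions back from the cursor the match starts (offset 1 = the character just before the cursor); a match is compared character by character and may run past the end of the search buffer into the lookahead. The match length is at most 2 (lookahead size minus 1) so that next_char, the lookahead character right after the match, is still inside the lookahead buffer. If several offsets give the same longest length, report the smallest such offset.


Try each offset into the search buffer:
  offset=1 (pos 7, char 'b'): match length 0
  offset=2 (pos 6, char 'a'): match length 0
  offset=3 (pos 5, char 'd'): match length 1
  offset=4 (pos 4, char 'b'): match length 0
  offset=5 (pos 3, char 'b'): match length 0
  offset=6 (pos 2, char 'b'): match length 0
  offset=7 (pos 1, char 'd'): match length 2
  offset=8 (pos 0, char 'b'): match length 0
Longest match has length 2 at offset 7.
next_char = character at position 8 + 2 = 10 -> 'd'

Best match: offset=7, length=2 (matching 'db' starting at position 1)
LZ77 triple: (7, 2, 'd')


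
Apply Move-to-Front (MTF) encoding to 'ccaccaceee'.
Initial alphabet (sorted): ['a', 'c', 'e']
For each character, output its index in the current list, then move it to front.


MTF encoding:
'c': index 1 in ['a', 'c', 'e'] -> ['c', 'a', 'e']
'c': index 0 in ['c', 'a', 'e'] -> ['c', 'a', 'e']
'a': index 1 in ['c', 'a', 'e'] -> ['a', 'c', 'e']
'c': index 1 in ['a', 'c', 'e'] -> ['c', 'a', 'e']
'c': index 0 in ['c', 'a', 'e'] -> ['c', 'a', 'e']
'a': index 1 in ['c', 'a', 'e'] -> ['a', 'c', 'e']
'c': index 1 in ['a', 'c', 'e'] -> ['c', 'a', 'e']
'e': index 2 in ['c', 'a', 'e'] -> ['e', 'c', 'a']
'e': index 0 in ['e', 'c', 'a'] -> ['e', 'c', 'a']
'e': index 0 in ['e', 'c', 'a'] -> ['e', 'c', 'a']


Output: [1, 0, 1, 1, 0, 1, 1, 2, 0, 0]


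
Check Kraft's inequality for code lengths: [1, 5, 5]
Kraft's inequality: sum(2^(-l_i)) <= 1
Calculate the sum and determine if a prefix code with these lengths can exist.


Sum = 2^(-1) + 2^(-5) + 2^(-5)
    = 0.5 + 0.03125 + 0.03125
    = 18/32 = 0.5625
Since 0.5625 <= 1, Kraft's inequality IS satisfied.
A prefix code with these lengths CAN exist.

Kraft sum = 0.5625. Satisfied.


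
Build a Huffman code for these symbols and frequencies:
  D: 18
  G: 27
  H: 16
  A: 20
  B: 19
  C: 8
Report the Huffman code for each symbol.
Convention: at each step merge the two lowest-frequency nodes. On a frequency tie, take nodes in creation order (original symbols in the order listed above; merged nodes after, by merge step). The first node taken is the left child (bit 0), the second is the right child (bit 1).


Huffman tree construction:
Step 1: Merge C(8) + H(16) = 24
Step 2: Merge D(18) + B(19) = 37
Step 3: Merge A(20) + (C+H)(24) = 44
Step 4: Merge G(27) + (D+B)(37) = 64
Step 5: Merge (A+(C+H))(44) + (G+(D+B))(64) = 108
Read each symbol's code off the tree from the root (left child = 0, right child = 1).

Codes:
  D: 110 (length 3)
  G: 10 (length 2)
  H: 011 (length 3)
  A: 00 (length 2)
  B: 111 (length 3)
  C: 010 (length 3)
Average code length: 277/108 = 2.5648 bits/symbol


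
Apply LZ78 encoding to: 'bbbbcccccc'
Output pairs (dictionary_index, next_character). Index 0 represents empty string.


LZ78 encoding steps:
Dictionary: {0: ''}
Step 1: w='' (idx 0), next='b' -> output (0, 'b'), add 'b' as idx 1
Step 2: w='b' (idx 1), next='b' -> output (1, 'b'), add 'bb' as idx 2
Step 3: w='b' (idx 1), next='c' -> output (1, 'c'), add 'bc' as idx 3
Step 4: w='' (idx 0), next='c' -> output (0, 'c'), add 'c' as idx 4
Step 5: w='c' (idx 4), next='c' -> output (4, 'c'), add 'cc' as idx 5
Step 6: w='cc' (idx 5), end of input -> output (5, '')


Encoded: [(0, 'b'), (1, 'b'), (1, 'c'), (0, 'c'), (4, 'c'), (5, '')]


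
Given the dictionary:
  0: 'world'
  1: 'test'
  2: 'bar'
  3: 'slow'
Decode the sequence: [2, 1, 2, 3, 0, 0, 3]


Look up each index in the dictionary:
  2 -> 'bar'
  1 -> 'test'
  2 -> 'bar'
  3 -> 'slow'
  0 -> 'world'
  0 -> 'world'
  3 -> 'slow'

Decoded: "bar test bar slow world world slow"


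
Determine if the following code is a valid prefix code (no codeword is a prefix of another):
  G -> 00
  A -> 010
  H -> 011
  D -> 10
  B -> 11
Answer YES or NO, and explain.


Checking each pair (does one codeword prefix another?):
  G='00' vs A='010': no prefix
  G='00' vs H='011': no prefix
  G='00' vs D='10': no prefix
  G='00' vs B='11': no prefix
  A='010' vs G='00': no prefix
  A='010' vs H='011': no prefix
  A='010' vs D='10': no prefix
  A='010' vs B='11': no prefix
  H='011' vs G='00': no prefix
  H='011' vs A='010': no prefix
  H='011' vs D='10': no prefix
  H='011' vs B='11': no prefix
  D='10' vs G='00': no prefix
  D='10' vs A='010': no prefix
  D='10' vs H='011': no prefix
  D='10' vs B='11': no prefix
  B='11' vs G='00': no prefix
  B='11' vs A='010': no prefix
  B='11' vs H='011': no prefix
  B='11' vs D='10': no prefix
No violation found over all pairs.

YES -- this is a valid prefix code. No codeword is a prefix of any other codeword.


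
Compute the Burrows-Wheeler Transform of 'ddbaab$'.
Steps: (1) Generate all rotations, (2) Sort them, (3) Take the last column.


Rotations (sorted):
  0: $ddbaab -> last char: b
  1: aab$ddb -> last char: b
  2: ab$ddba -> last char: a
  3: b$ddbaa -> last char: a
  4: baab$dd -> last char: d
  5: dbaab$d -> last char: d
  6: ddbaab$ -> last char: $


BWT = bbaadd$


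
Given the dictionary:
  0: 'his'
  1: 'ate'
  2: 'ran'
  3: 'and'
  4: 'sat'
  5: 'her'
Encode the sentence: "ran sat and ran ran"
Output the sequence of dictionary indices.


Look up each word in the dictionary:
  'ran' -> 2
  'sat' -> 4
  'and' -> 3
  'ran' -> 2
  'ran' -> 2

Encoded: [2, 4, 3, 2, 2]


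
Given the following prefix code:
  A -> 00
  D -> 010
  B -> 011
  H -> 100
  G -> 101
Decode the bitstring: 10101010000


Decoding step by step:
Bits 101 -> G
Bits 010 -> D
Bits 100 -> H
Bits 00 -> A


Decoded message: GDHA


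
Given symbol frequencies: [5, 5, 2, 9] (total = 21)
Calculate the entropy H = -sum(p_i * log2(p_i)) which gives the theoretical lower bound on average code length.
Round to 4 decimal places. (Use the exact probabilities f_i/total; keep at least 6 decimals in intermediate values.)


Per-symbol terms -p_i * log2(p_i) with p_i = f_i/21:
  p = 5/21 = 0.238095: log2(p) = -2.070389, -p*log2(p) = 0.492950
  p = 5/21 = 0.238095: log2(p) = -2.070389, -p*log2(p) = 0.492950
  p = 2/21 = 0.095238: log2(p) = -3.392317, -p*log2(p) = 0.323078
  p = 9/21 = 0.428571: log2(p) = -1.222392, -p*log2(p) = 0.523882
H = 0.492950 + 0.492950 + 0.323078 + 0.523882 = 1.832860

H = 1.8329 bits/symbol


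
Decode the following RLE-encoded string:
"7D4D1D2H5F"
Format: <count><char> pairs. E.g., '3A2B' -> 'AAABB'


Expanding each <count><char> pair:
  7D -> 'DDDDDDD'
  4D -> 'DDDD'
  1D -> 'D'
  2H -> 'HH'
  5F -> 'FFFFF'

Decoded = DDDDDDDDDDDDHHFFFFF


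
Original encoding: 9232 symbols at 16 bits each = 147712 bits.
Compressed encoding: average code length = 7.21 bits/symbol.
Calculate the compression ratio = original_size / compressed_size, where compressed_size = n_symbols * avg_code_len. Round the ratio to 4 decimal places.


original_size = n_symbols * orig_bits = 9232 * 16 = 147712 bits
compressed_size = n_symbols * avg_code_len = 9232 * 7.21 = 66562.72 bits
ratio = original_size / compressed_size = 147712 / 66562.72 = 2.2191

Compression ratio = 2.2191


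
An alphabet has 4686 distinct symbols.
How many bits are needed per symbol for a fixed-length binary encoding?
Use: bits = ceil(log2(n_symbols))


log2(4686) = 12.1941
Bracket: 2^12 = 4096 < 4686 <= 2^13 = 8192
So ceil(log2(4686)) = 13

bits = ceil(log2(4686)) = ceil(12.1941) = 13 bits


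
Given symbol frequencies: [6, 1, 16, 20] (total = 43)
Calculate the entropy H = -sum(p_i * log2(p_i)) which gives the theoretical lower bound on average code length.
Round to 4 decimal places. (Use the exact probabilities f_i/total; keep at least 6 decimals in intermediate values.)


Per-symbol terms -p_i * log2(p_i) with p_i = f_i/43:
  p = 6/43 = 0.139535: log2(p) = -2.841302, -p*log2(p) = 0.396461
  p = 1/43 = 0.023256: log2(p) = -5.426265, -p*log2(p) = 0.126192
  p = 16/43 = 0.372093: log2(p) = -1.426265, -p*log2(p) = 0.530703
  p = 20/43 = 0.465116: log2(p) = -1.104337, -p*log2(p) = 0.513645
H = 0.396461 + 0.126192 + 0.530703 + 0.513645 = 1.567001

H = 1.567 bits/symbol


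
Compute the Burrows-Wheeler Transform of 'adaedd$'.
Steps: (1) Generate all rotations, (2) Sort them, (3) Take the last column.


Rotations (sorted):
  0: $adaedd -> last char: d
  1: adaedd$ -> last char: $
  2: aedd$ad -> last char: d
  3: d$adaed -> last char: d
  4: daedd$a -> last char: a
  5: dd$adae -> last char: e
  6: edd$ada -> last char: a


BWT = d$ddaea


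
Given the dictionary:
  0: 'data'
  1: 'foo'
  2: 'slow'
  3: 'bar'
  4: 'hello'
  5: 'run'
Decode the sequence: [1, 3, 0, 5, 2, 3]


Look up each index in the dictionary:
  1 -> 'foo'
  3 -> 'bar'
  0 -> 'data'
  5 -> 'run'
  2 -> 'slow'
  3 -> 'bar'

Decoded: "foo bar data run slow bar"


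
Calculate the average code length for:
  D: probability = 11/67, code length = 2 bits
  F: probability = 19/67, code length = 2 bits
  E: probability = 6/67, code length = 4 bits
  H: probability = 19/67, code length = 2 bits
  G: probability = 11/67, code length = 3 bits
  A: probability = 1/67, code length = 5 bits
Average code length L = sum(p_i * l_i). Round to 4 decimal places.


Weighted contributions p_i * l_i:
  D: (11/67) * 2 = 22/67
  F: (19/67) * 2 = 38/67
  E: (6/67) * 4 = 24/67
  H: (19/67) * 2 = 38/67
  G: (11/67) * 3 = 33/67
  A: (1/67) * 5 = 5/67
Sum = (22 + 38 + 24 + 38 + 33 + 5)/67 = 160/67

L = 160/67 = 2.3881 bits/symbol


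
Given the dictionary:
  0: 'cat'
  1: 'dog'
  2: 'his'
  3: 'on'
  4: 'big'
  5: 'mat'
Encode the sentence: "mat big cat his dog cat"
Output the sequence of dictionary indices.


Look up each word in the dictionary:
  'mat' -> 5
  'big' -> 4
  'cat' -> 0
  'his' -> 2
  'dog' -> 1
  'cat' -> 0

Encoded: [5, 4, 0, 2, 1, 0]


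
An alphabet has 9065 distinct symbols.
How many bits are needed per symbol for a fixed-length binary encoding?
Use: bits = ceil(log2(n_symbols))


log2(9065) = 13.1461
Bracket: 2^13 = 8192 < 9065 <= 2^14 = 16384
So ceil(log2(9065)) = 14

bits = ceil(log2(9065)) = ceil(13.1461) = 14 bits


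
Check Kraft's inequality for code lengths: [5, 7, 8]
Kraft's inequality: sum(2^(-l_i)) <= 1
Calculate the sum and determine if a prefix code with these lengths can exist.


Sum = 2^(-5) + 2^(-7) + 2^(-8)
    = 0.03125 + 0.0078125 + 0.00390625
    = 11/256 = 0.04296875
Since 0.04296875 <= 1, Kraft's inequality IS satisfied.
A prefix code with these lengths CAN exist.

Kraft sum = 0.04296875. Satisfied.


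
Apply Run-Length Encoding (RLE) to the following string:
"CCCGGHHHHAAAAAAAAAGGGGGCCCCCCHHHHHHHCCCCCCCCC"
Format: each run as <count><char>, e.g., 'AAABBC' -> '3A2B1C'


Scanning runs left to right:
  i=0: run of 'C' x 3 -> '3C'
  i=3: run of 'G' x 2 -> '2G'
  i=5: run of 'H' x 4 -> '4H'
  i=9: run of 'A' x 9 -> '9A'
  i=18: run of 'G' x 5 -> '5G'
  i=23: run of 'C' x 6 -> '6C'
  i=29: run of 'H' x 7 -> '7H'
  i=36: run of 'C' x 9 -> '9C'

RLE = 3C2G4H9A5G6C7H9C


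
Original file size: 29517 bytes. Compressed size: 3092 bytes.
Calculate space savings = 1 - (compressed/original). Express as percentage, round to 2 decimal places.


ratio = compressed/original = 3092/29517 = 0.104753
savings = 1 - ratio = 1 - 0.104753 = 0.895247
as a percentage: 0.895247 * 100 = 89.52%

Space savings = 1 - 3092/29517 = 89.52%


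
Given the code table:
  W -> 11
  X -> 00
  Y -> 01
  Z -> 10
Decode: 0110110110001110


Decoding:
01 -> Y
10 -> Z
11 -> W
01 -> Y
10 -> Z
00 -> X
11 -> W
10 -> Z


Result: YZWYZXWZ


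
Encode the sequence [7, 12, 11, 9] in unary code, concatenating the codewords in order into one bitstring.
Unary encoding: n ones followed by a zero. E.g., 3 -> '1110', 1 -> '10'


Encode each number as n ones followed by a terminating 0:
  7 -> 11111110 (8 bits)
  12 -> 1111111111110 (13 bits)
  11 -> 111111111110 (12 bits)
  9 -> 1111111110 (10 bits)
Total length = 8 + 13 + 12 + 10 = 43 bits.

Unary([7, 12, 11, 9]) = 1111111011111111111101111111111101111111110 (43 bits)


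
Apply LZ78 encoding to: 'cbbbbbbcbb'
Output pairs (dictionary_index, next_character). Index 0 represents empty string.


LZ78 encoding steps:
Dictionary: {0: ''}
Step 1: w='' (idx 0), next='c' -> output (0, 'c'), add 'c' as idx 1
Step 2: w='' (idx 0), next='b' -> output (0, 'b'), add 'b' as idx 2
Step 3: w='b' (idx 2), next='b' -> output (2, 'b'), add 'bb' as idx 3
Step 4: w='bb' (idx 3), next='b' -> output (3, 'b'), add 'bbb' as idx 4
Step 5: w='c' (idx 1), next='b' -> output (1, 'b'), add 'cb' as idx 5
Step 6: w='b' (idx 2), end of input -> output (2, '')


Encoded: [(0, 'c'), (0, 'b'), (2, 'b'), (3, 'b'), (1, 'b'), (2, '')]


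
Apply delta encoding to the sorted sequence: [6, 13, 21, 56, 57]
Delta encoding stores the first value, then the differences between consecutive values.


First value: 6
Deltas:
  13 - 6 = 7
  21 - 13 = 8
  56 - 21 = 35
  57 - 56 = 1


Delta encoded: [6, 7, 8, 35, 1]


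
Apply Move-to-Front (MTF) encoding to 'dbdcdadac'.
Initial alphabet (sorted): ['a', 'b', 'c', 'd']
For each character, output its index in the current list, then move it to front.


MTF encoding:
'd': index 3 in ['a', 'b', 'c', 'd'] -> ['d', 'a', 'b', 'c']
'b': index 2 in ['d', 'a', 'b', 'c'] -> ['b', 'd', 'a', 'c']
'd': index 1 in ['b', 'd', 'a', 'c'] -> ['d', 'b', 'a', 'c']
'c': index 3 in ['d', 'b', 'a', 'c'] -> ['c', 'd', 'b', 'a']
'd': index 1 in ['c', 'd', 'b', 'a'] -> ['d', 'c', 'b', 'a']
'a': index 3 in ['d', 'c', 'b', 'a'] -> ['a', 'd', 'c', 'b']
'd': index 1 in ['a', 'd', 'c', 'b'] -> ['d', 'a', 'c', 'b']
'a': index 1 in ['d', 'a', 'c', 'b'] -> ['a', 'd', 'c', 'b']
'c': index 2 in ['a', 'd', 'c', 'b'] -> ['c', 'a', 'd', 'b']


Output: [3, 2, 1, 3, 1, 3, 1, 1, 2]


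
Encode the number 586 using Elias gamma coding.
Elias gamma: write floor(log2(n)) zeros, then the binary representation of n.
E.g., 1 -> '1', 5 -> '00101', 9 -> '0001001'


num_bits = floor(log2(586)) + 1 = 10
leading_zeros = num_bits - 1 = 9
binary(586) = 1001001010

Elias gamma(586) = '000000000' + '1001001010' = 0000000001001001010 (19 bits)


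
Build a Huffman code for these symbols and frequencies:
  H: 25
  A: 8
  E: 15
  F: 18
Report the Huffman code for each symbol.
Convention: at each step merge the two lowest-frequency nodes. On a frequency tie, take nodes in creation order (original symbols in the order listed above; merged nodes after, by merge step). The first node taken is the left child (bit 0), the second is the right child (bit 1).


Huffman tree construction:
Step 1: Merge A(8) + E(15) = 23
Step 2: Merge F(18) + (A+E)(23) = 41
Step 3: Merge H(25) + (F+(A+E))(41) = 66
Read each symbol's code off the tree from the root (left child = 0, right child = 1).

Codes:
  H: 0 (length 1)
  A: 110 (length 3)
  E: 111 (length 3)
  F: 10 (length 2)
Average code length: 130/66 = 1.9697 bits/symbol


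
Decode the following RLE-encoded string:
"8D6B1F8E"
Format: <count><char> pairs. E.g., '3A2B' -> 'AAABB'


Expanding each <count><char> pair:
  8D -> 'DDDDDDDD'
  6B -> 'BBBBBB'
  1F -> 'F'
  8E -> 'EEEEEEEE'

Decoded = DDDDDDDDBBBBBBFEEEEEEEE


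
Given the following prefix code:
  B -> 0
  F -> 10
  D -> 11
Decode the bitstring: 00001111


Decoding step by step:
Bits 0 -> B
Bits 0 -> B
Bits 0 -> B
Bits 0 -> B
Bits 11 -> D
Bits 11 -> D


Decoded message: BBBBDD


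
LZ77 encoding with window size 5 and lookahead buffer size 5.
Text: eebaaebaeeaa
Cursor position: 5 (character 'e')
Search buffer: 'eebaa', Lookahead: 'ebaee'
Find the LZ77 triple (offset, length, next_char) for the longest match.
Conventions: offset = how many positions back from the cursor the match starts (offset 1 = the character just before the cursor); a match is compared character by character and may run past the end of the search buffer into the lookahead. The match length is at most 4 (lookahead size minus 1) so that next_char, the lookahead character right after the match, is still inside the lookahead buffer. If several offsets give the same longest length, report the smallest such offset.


Try each offset into the search buffer:
  offset=1 (pos 4, char 'a'): match length 0
  offset=2 (pos 3, char 'a'): match length 0
  offset=3 (pos 2, char 'b'): match length 0
  offset=4 (pos 1, char 'e'): match length 3
  offset=5 (pos 0, char 'e'): match length 1
Longest match has length 3 at offset 4.
next_char = character at position 5 + 3 = 8 -> 'e'

Best match: offset=4, length=3 (matching 'eba' starting at position 1)
LZ77 triple: (4, 3, 'e')


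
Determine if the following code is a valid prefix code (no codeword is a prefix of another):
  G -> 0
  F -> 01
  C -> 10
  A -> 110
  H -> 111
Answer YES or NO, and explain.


Checking each pair (does one codeword prefix another?):
  G='0' vs F='01': prefix -- VIOLATION

NO -- this is NOT a valid prefix code. G (0) is a prefix of F (01).


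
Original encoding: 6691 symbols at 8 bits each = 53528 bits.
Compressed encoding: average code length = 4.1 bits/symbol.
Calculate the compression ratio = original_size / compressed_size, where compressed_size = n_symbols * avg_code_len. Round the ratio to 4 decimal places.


original_size = n_symbols * orig_bits = 6691 * 8 = 53528 bits
compressed_size = n_symbols * avg_code_len = 6691 * 4.1 = 27433.1 bits
ratio = original_size / compressed_size = 53528 / 27433.1 = 1.9512

Compression ratio = 1.9512


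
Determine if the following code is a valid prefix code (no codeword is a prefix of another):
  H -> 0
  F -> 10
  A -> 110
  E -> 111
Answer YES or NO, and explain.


Checking each pair (does one codeword prefix another?):
  H='0' vs F='10': no prefix
  H='0' vs A='110': no prefix
  H='0' vs E='111': no prefix
  F='10' vs H='0': no prefix
  F='10' vs A='110': no prefix
  F='10' vs E='111': no prefix
  A='110' vs H='0': no prefix
  A='110' vs F='10': no prefix
  A='110' vs E='111': no prefix
  E='111' vs H='0': no prefix
  E='111' vs F='10': no prefix
  E='111' vs A='110': no prefix
No violation found over all pairs.

YES -- this is a valid prefix code. No codeword is a prefix of any other codeword.


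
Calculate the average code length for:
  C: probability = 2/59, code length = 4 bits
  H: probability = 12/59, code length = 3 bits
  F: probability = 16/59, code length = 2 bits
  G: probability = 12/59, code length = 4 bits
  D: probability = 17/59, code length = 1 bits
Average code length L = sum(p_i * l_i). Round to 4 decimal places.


Weighted contributions p_i * l_i:
  C: (2/59) * 4 = 8/59
  H: (12/59) * 3 = 36/59
  F: (16/59) * 2 = 32/59
  G: (12/59) * 4 = 48/59
  D: (17/59) * 1 = 17/59
Sum = (8 + 36 + 32 + 48 + 17)/59 = 141/59

L = 141/59 = 2.3898 bits/symbol


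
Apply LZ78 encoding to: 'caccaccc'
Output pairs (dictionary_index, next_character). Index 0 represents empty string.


LZ78 encoding steps:
Dictionary: {0: ''}
Step 1: w='' (idx 0), next='c' -> output (0, 'c'), add 'c' as idx 1
Step 2: w='' (idx 0), next='a' -> output (0, 'a'), add 'a' as idx 2
Step 3: w='c' (idx 1), next='c' -> output (1, 'c'), add 'cc' as idx 3
Step 4: w='a' (idx 2), next='c' -> output (2, 'c'), add 'ac' as idx 4
Step 5: w='cc' (idx 3), end of input -> output (3, '')


Encoded: [(0, 'c'), (0, 'a'), (1, 'c'), (2, 'c'), (3, '')]


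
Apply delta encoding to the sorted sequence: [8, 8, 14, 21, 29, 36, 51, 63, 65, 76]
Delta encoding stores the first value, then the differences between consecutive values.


First value: 8
Deltas:
  8 - 8 = 0
  14 - 8 = 6
  21 - 14 = 7
  29 - 21 = 8
  36 - 29 = 7
  51 - 36 = 15
  63 - 51 = 12
  65 - 63 = 2
  76 - 65 = 11


Delta encoded: [8, 0, 6, 7, 8, 7, 15, 12, 2, 11]


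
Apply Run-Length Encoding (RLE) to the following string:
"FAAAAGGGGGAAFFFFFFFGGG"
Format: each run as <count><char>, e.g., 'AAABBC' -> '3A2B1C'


Scanning runs left to right:
  i=0: run of 'F' x 1 -> '1F'
  i=1: run of 'A' x 4 -> '4A'
  i=5: run of 'G' x 5 -> '5G'
  i=10: run of 'A' x 2 -> '2A'
  i=12: run of 'F' x 7 -> '7F'
  i=19: run of 'G' x 3 -> '3G'

RLE = 1F4A5G2A7F3G


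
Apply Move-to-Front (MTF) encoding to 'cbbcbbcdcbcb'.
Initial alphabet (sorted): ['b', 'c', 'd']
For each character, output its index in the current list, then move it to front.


MTF encoding:
'c': index 1 in ['b', 'c', 'd'] -> ['c', 'b', 'd']
'b': index 1 in ['c', 'b', 'd'] -> ['b', 'c', 'd']
'b': index 0 in ['b', 'c', 'd'] -> ['b', 'c', 'd']
'c': index 1 in ['b', 'c', 'd'] -> ['c', 'b', 'd']
'b': index 1 in ['c', 'b', 'd'] -> ['b', 'c', 'd']
'b': index 0 in ['b', 'c', 'd'] -> ['b', 'c', 'd']
'c': index 1 in ['b', 'c', 'd'] -> ['c', 'b', 'd']
'd': index 2 in ['c', 'b', 'd'] -> ['d', 'c', 'b']
'c': index 1 in ['d', 'c', 'b'] -> ['c', 'd', 'b']
'b': index 2 in ['c', 'd', 'b'] -> ['b', 'c', 'd']
'c': index 1 in ['b', 'c', 'd'] -> ['c', 'b', 'd']
'b': index 1 in ['c', 'b', 'd'] -> ['b', 'c', 'd']


Output: [1, 1, 0, 1, 1, 0, 1, 2, 1, 2, 1, 1]


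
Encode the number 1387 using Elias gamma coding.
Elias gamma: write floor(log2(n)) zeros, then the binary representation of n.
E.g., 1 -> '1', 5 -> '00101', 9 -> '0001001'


num_bits = floor(log2(1387)) + 1 = 11
leading_zeros = num_bits - 1 = 10
binary(1387) = 10101101011

Elias gamma(1387) = '0000000000' + '10101101011' = 000000000010101101011 (21 bits)


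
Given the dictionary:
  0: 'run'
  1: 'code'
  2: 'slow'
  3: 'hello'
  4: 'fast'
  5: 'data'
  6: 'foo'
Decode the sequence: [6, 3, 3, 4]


Look up each index in the dictionary:
  6 -> 'foo'
  3 -> 'hello'
  3 -> 'hello'
  4 -> 'fast'

Decoded: "foo hello hello fast"


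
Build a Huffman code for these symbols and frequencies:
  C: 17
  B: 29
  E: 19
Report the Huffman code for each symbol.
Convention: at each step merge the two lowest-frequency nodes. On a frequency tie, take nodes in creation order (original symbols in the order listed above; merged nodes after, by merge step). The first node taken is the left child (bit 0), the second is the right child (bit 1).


Huffman tree construction:
Step 1: Merge C(17) + E(19) = 36
Step 2: Merge B(29) + (C+E)(36) = 65
Read each symbol's code off the tree from the root (left child = 0, right child = 1).

Codes:
  C: 10 (length 2)
  B: 0 (length 1)
  E: 11 (length 2)
Average code length: 101/65 = 1.5538 bits/symbol


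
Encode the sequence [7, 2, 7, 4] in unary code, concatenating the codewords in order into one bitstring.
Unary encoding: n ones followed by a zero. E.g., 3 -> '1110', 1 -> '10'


Encode each number as n ones followed by a terminating 0:
  7 -> 11111110 (8 bits)
  2 -> 110 (3 bits)
  7 -> 11111110 (8 bits)
  4 -> 11110 (5 bits)
Total length = 8 + 3 + 8 + 5 = 24 bits.

Unary([7, 2, 7, 4]) = 111111101101111111011110 (24 bits)


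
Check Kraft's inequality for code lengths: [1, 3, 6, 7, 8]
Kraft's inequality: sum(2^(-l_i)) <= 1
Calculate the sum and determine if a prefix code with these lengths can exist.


Sum = 2^(-1) + 2^(-3) + 2^(-6) + 2^(-7) + 2^(-8)
    = 0.5 + 0.125 + 0.015625 + 0.0078125 + 0.00390625
    = 167/256 = 0.65234375
Since 0.65234375 <= 1, Kraft's inequality IS satisfied.
A prefix code with these lengths CAN exist.

Kraft sum = 0.65234375. Satisfied.


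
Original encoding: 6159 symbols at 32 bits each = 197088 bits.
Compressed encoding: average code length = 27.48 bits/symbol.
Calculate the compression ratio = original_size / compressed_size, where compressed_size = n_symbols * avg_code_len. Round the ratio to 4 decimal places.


original_size = n_symbols * orig_bits = 6159 * 32 = 197088 bits
compressed_size = n_symbols * avg_code_len = 6159 * 27.48 = 169249.32 bits
ratio = original_size / compressed_size = 197088 / 169249.32 = 1.1645

Compression ratio = 1.1645


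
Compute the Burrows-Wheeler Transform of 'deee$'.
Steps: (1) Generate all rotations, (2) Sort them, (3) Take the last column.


Rotations (sorted):
  0: $deee -> last char: e
  1: deee$ -> last char: $
  2: e$dee -> last char: e
  3: ee$de -> last char: e
  4: eee$d -> last char: d


BWT = e$eed


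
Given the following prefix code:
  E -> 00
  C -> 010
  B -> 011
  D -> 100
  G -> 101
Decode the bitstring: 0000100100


Decoding step by step:
Bits 00 -> E
Bits 00 -> E
Bits 100 -> D
Bits 100 -> D


Decoded message: EEDD


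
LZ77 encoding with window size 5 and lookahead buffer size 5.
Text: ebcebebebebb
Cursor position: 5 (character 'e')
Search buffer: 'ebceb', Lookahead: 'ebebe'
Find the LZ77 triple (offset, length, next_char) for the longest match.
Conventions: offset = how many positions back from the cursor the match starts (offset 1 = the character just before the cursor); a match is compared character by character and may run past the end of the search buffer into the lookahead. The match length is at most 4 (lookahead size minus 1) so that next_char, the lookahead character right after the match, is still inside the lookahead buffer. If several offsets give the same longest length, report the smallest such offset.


Try each offset into the search buffer:
  offset=1 (pos 4, char 'b'): match length 0
  offset=2 (pos 3, char 'e'): match length 4
  offset=3 (pos 2, char 'c'): match length 0
  offset=4 (pos 1, char 'b'): match length 0
  offset=5 (pos 0, char 'e'): match length 2
Longest match has length 4 at offset 2.
next_char = character at position 5 + 4 = 9 -> 'e'

Best match: offset=2, length=4 (matching 'ebeb' starting at position 3)
LZ77 triple: (2, 4, 'e')


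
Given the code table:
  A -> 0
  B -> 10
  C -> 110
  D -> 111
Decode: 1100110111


Decoding:
110 -> C
0 -> A
110 -> C
111 -> D


Result: CACD


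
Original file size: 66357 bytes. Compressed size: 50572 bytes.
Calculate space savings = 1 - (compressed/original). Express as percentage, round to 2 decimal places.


ratio = compressed/original = 50572/66357 = 0.76212
savings = 1 - ratio = 1 - 0.76212 = 0.23788
as a percentage: 0.23788 * 100 = 23.79%

Space savings = 1 - 50572/66357 = 23.79%


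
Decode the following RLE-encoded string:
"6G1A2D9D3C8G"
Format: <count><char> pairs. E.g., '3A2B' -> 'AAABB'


Expanding each <count><char> pair:
  6G -> 'GGGGGG'
  1A -> 'A'
  2D -> 'DD'
  9D -> 'DDDDDDDDD'
  3C -> 'CCC'
  8G -> 'GGGGGGGG'

Decoded = GGGGGGADDDDDDDDDDDCCCGGGGGGGG


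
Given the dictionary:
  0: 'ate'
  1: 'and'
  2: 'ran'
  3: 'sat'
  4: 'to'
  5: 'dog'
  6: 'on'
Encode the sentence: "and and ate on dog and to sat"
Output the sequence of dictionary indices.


Look up each word in the dictionary:
  'and' -> 1
  'and' -> 1
  'ate' -> 0
  'on' -> 6
  'dog' -> 5
  'and' -> 1
  'to' -> 4
  'sat' -> 3

Encoded: [1, 1, 0, 6, 5, 1, 4, 3]


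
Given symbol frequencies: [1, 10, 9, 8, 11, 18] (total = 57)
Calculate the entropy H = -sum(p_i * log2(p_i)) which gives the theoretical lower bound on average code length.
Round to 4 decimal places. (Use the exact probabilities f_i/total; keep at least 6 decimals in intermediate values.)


Per-symbol terms -p_i * log2(p_i) with p_i = f_i/57:
  p = 1/57 = 0.017544: log2(p) = -5.832890, -p*log2(p) = 0.102331
  p = 10/57 = 0.175439: log2(p) = -2.510962, -p*log2(p) = 0.440520
  p = 9/57 = 0.157895: log2(p) = -2.662965, -p*log2(p) = 0.420468
  p = 8/57 = 0.140351: log2(p) = -2.832890, -p*log2(p) = 0.397599
  p = 11/57 = 0.192982: log2(p) = -2.373458, -p*log2(p) = 0.458036
  p = 18/57 = 0.315789: log2(p) = -1.662965, -p*log2(p) = 0.525147
H = 0.102331 + 0.440520 + 0.420468 + 0.397599 + 0.458036 + 0.525147 = 2.344101

H = 2.3441 bits/symbol


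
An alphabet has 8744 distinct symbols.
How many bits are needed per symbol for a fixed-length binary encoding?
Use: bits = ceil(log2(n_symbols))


log2(8744) = 13.0941
Bracket: 2^13 = 8192 < 8744 <= 2^14 = 16384
So ceil(log2(8744)) = 14

bits = ceil(log2(8744)) = ceil(13.0941) = 14 bits


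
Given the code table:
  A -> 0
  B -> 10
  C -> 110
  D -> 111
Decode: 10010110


Decoding:
10 -> B
0 -> A
10 -> B
110 -> C


Result: BABC


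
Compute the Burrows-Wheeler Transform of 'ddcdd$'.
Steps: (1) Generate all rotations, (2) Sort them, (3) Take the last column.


Rotations (sorted):
  0: $ddcdd -> last char: d
  1: cdd$dd -> last char: d
  2: d$ddcd -> last char: d
  3: dcdd$d -> last char: d
  4: dd$ddc -> last char: c
  5: ddcdd$ -> last char: $


BWT = ddddc$


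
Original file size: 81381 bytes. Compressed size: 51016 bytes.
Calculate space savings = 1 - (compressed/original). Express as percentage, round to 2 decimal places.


ratio = compressed/original = 51016/81381 = 0.626879
savings = 1 - ratio = 1 - 0.626879 = 0.373121
as a percentage: 0.373121 * 100 = 37.31%

Space savings = 1 - 51016/81381 = 37.31%


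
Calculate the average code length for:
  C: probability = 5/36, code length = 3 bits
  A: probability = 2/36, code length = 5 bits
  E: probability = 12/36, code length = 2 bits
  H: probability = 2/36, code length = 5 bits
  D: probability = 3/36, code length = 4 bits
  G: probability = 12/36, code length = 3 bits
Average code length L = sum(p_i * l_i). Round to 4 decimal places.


Weighted contributions p_i * l_i:
  C: (5/36) * 3 = 15/36
  A: (2/36) * 5 = 10/36
  E: (12/36) * 2 = 24/36
  H: (2/36) * 5 = 10/36
  D: (3/36) * 4 = 12/36
  G: (12/36) * 3 = 36/36
Sum = (15 + 10 + 24 + 10 + 12 + 36)/36 = 107/36

L = 107/36 = 2.9722 bits/symbol


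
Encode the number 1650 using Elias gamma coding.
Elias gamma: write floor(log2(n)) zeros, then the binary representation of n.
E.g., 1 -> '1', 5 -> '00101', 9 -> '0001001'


num_bits = floor(log2(1650)) + 1 = 11
leading_zeros = num_bits - 1 = 10
binary(1650) = 11001110010

Elias gamma(1650) = '0000000000' + '11001110010' = 000000000011001110010 (21 bits)


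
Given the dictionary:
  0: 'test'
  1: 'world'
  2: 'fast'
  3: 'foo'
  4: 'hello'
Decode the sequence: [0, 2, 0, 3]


Look up each index in the dictionary:
  0 -> 'test'
  2 -> 'fast'
  0 -> 'test'
  3 -> 'foo'

Decoded: "test fast test foo"
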